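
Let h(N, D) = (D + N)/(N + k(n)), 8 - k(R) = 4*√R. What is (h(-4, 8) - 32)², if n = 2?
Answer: 1091 + 66*√2 ≈ 1184.3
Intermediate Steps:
k(R) = 8 - 4*√R
h(N, D) = (D + N)/(8 + N - 4*√2) (h(N, D) = (D + N)/(N + (8 - 4*√2)) = (D + N)/(8 + N - 4*√2))
(h(-4, 8) - 32)² = ((8 - 4)/(8 - 4 - 4*√2) - 32)² = (4/(4 - 4*√2) - 32)² = (-32 + 4/(4 - 4*√2))²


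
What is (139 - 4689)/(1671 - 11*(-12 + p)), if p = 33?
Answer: -455/144 ≈ -3.1597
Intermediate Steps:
(139 - 4689)/(1671 - 11*(-12 + p)) = (139 - 4689)/(1671 - 11*(-12 + 33)) = -4550/(1671 - 11*21) = -4550/(1671 - 231) = -4550/1440 = -4550*1/1440 = -455/144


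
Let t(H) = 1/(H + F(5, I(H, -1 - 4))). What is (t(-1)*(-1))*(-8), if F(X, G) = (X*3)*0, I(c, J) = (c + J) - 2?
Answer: -8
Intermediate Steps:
I(c, J) = -2 + J + c (I(c, J) = (J + c) - 2 = -2 + J + c)
F(X, G) = 0 (F(X, G) = (3*X)*0 = 0)
t(H) = 1/H (t(H) = 1/(H + 0) = 1/H)
(t(-1)*(-1))*(-8) = (-1/(-1))*(-8) = -1*(-1)*(-8) = 1*(-8) = -8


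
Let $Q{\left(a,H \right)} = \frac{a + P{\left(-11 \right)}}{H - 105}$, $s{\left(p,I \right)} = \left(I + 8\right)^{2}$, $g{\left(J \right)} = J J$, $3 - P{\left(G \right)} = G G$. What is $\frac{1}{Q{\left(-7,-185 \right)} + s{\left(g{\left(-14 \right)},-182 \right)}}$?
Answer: $\frac{58}{1756033} \approx 3.3029 \cdot 10^{-5}$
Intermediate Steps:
$P{\left(G \right)} = 3 - G^{2}$ ($P{\left(G \right)} = 3 - G G = 3 - G^{2}$)
$g{\left(J \right)} = J^{2}$
$s{\left(p,I \right)} = \left(8 + I\right)^{2}$
$Q{\left(a,H \right)} = \frac{-118 + a}{-105 + H}$ ($Q{\left(a,H \right)} = \frac{a + \left(3 - \left(-11\right)^{2}\right)}{H - 105} = \frac{a + \left(3 - 121\right)}{-105 + H} = \frac{a - 118}{-105 + H} = \frac{-118 + a}{-105 + H}$)
$\frac{1}{Q{\left(-7,-185 \right)} + s{\left(g{\left(-14 \right)},-182 \right)}} = \frac{1}{\frac{-118 - 7}{-105 - 185} + \left(8 - 182\right)^{2}} = \frac{1}{\frac{1}{-290} \left(-125\right) + \left(-174\right)^{2}} = \frac{1}{\left(- \frac{1}{290}\right) \left(-125\right) + 30276} = \frac{1}{\frac{25}{58} + 30276} = \frac{1}{\frac{1756033}{58}} = \frac{58}{1756033}$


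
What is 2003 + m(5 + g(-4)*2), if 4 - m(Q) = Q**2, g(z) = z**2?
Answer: 638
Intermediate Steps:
m(Q) = 4 - Q**2
2003 + m(5 + g(-4)*2) = 2003 + (4 - (5 + (-4)**2*2)**2) = 2003 + (4 - (5 + 16*2)**2) = 2003 + (4 - (5 + 32)**2) = 2003 + (4 - 1*37**2) = 2003 + (4 - 1*1369) = 2003 + (4 - 1369) = 2003 - 1365 = 638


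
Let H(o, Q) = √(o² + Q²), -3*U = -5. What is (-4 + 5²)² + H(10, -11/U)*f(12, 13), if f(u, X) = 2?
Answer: 441 + 2*√3589/5 ≈ 464.96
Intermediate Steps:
U = 5/3 (U = -⅓*(-5) = 5/3 ≈ 1.6667)
H(o, Q) = √(Q² + o²)
(-4 + 5²)² + H(10, -11/U)*f(12, 13) = (-4 + 5²)² + √((-11/5/3)² + 10²)*2 = (-4 + 25)² + √((-11*⅗)² + 100)*2 = 21² + √((-33/5)² + 100)*2 = 441 + √(1089/25 + 100)*2 = 441 + √(3589/25)*2 = 441 + (√3589/5)*2 = 441 + 2*√3589/5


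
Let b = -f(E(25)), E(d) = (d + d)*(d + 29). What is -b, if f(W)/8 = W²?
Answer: 58320000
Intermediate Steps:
E(d) = 2*d*(29 + d) (E(d) = (2*d)*(29 + d) = 2*d*(29 + d))
f(W) = 8*W²
b = -58320000 (b = -8*(2*25*(29 + 25))² = -8*(2*25*54)² = -8*2700² = -8*7290000 = -1*58320000 = -58320000)
-b = -1*(-58320000) = 58320000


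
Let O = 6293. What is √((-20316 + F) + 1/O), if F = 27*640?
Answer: I*√120231207271/6293 ≈ 55.1*I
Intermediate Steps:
F = 17280
√((-20316 + F) + 1/O) = √((-20316 + 17280) + 1/6293) = √(-3036 + 1/6293) = √(-19105547/6293) = I*√120231207271/6293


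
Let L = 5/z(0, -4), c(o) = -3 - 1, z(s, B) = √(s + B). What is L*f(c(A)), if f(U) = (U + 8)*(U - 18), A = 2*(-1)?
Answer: 220*I ≈ 220.0*I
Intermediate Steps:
z(s, B) = √(B + s)
A = -2
c(o) = -4
L = -5*I/2 (L = 5/(√(-4 + 0)) = 5/(√(-4)) = 5/((2*I)) = 5*(-I/2) = -5*I/2 ≈ -2.5*I)
f(U) = (-18 + U)*(8 + U) (f(U) = (8 + U)*(-18 + U) = (-18 + U)*(8 + U))
L*f(c(A)) = (-5*I/2)*(-144 + (-4)² - 10*(-4)) = (-5*I/2)*(-144 + 16 + 40) = -5*I/2*(-88) = 220*I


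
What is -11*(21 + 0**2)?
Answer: -231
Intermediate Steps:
-11*(21 + 0**2) = -11*(21 + 0) = -11*21 = -231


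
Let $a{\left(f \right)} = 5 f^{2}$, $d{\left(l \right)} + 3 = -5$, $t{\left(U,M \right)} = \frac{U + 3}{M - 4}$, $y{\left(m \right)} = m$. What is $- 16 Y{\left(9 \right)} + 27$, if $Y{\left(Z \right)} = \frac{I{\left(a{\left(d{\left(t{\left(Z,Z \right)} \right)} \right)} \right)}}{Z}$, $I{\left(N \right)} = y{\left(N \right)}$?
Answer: $- \frac{4877}{9} \approx -541.89$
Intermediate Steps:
$t{\left(U,M \right)} = \frac{3 + U}{-4 + M}$
$d{\left(l \right)} = -8$ ($d{\left(l \right)} = -3 - 5 = -8$)
$I{\left(N \right)} = N$
$Y{\left(Z \right)} = \frac{320}{Z}$ ($Y{\left(Z \right)} = \frac{5 \left(-8\right)^{2}}{Z} = \frac{5 \cdot 64}{Z} = \frac{320}{Z}$)
$- 16 Y{\left(9 \right)} + 27 = - 16 \cdot \frac{320}{9} + 27 = - 16 \cdot 320 \cdot \frac{1}{9} + 27 = \left(-16\right) \frac{320}{9} + 27 = - \frac{5120}{9} + 27 = - \frac{4877}{9}$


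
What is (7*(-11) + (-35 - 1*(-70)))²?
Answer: 1764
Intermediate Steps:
(7*(-11) + (-35 - 1*(-70)))² = (-77 + (-35 + 70))² = (-77 + 35)² = (-42)² = 1764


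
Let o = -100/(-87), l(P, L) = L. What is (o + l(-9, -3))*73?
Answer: -11753/87 ≈ -135.09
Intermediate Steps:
o = 100/87 (o = -100*(-1/87) = 100/87 ≈ 1.1494)
(o + l(-9, -3))*73 = (100/87 - 3)*73 = -161/87*73 = -11753/87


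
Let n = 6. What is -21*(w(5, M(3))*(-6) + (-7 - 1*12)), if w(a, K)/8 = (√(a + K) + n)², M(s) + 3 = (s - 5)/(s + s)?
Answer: 38367 + 4032*√15 ≈ 53983.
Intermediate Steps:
M(s) = -3 + (-5 + s)/(2*s) (M(s) = -3 + (s - 5)/(s + s) = -3 + (-5 + s)/((2*s)) = -3 + (-5 + s)*(1/(2*s)) = -3 + (-5 + s)/(2*s))
w(a, K) = 8*(6 + √(K + a))² (w(a, K) = 8*(√(a + K) + 6)² = 8*(√(K + a) + 6)² = 8*(6 + √(K + a))²)
-21*(w(5, M(3))*(-6) + (-7 - 1*12)) = -21*((8*(6 + √((5/2)*(-1 - 1*3)/3 + 5))²)*(-6) + (-7 - 1*12)) = -21*((8*(6 + √((5/2)*(⅓)*(-1 - 3) + 5))²)*(-6) + (-7 - 12)) = -21*((8*(6 + √((5/2)*(⅓)*(-4) + 5))²)*(-6) - 19) = -21*((8*(6 + √(-10/3 + 5))²)*(-6) - 19) = -21*((8*(6 + √(5/3))²)*(-6) - 19) = -21*((8*(6 + √15/3)²)*(-6) - 19) = -21*(-48*(6 + √15/3)² - 19) = -21*(-19 - 48*(6 + √15/3)²) = 399 + 1008*(6 + √15/3)²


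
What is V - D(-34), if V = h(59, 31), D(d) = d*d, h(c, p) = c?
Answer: -1097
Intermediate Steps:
D(d) = d**2
V = 59
V - D(-34) = 59 - 1*(-34)**2 = 59 - 1*1156 = 59 - 1156 = -1097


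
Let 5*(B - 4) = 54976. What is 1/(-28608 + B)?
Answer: -5/88044 ≈ -5.6790e-5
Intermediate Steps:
B = 54996/5 (B = 4 + (1/5)*54976 = 4 + 54976/5 = 54996/5 ≈ 10999.)
1/(-28608 + B) = 1/(-28608 + 54996/5) = 1/(-88044/5) = -5/88044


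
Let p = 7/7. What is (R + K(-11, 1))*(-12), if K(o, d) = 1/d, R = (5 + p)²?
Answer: -444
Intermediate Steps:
p = 1 (p = 7*(⅐) = 1)
R = 36 (R = (5 + 1)² = 6² = 36)
(R + K(-11, 1))*(-12) = (36 + 1/1)*(-12) = (36 + 1)*(-12) = 37*(-12) = -444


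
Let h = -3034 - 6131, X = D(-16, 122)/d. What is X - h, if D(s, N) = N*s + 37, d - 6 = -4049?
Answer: 37056010/4043 ≈ 9165.5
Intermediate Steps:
d = -4043 (d = 6 - 4049 = -4043)
D(s, N) = 37 + N*s
X = 1915/4043 (X = (37 + 122*(-16))/(-4043) = (37 - 1952)*(-1/4043) = -1915*(-1/4043) = 1915/4043 ≈ 0.47366)
h = -9165
X - h = 1915/4043 - 1*(-9165) = 1915/4043 + 9165 = 37056010/4043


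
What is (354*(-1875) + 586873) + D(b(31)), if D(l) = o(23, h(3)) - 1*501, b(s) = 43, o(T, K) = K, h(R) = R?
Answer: -77375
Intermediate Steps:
D(l) = -498 (D(l) = 3 - 1*501 = 3 - 501 = -498)
(354*(-1875) + 586873) + D(b(31)) = (354*(-1875) + 586873) - 498 = (-663750 + 586873) - 498 = -76877 - 498 = -77375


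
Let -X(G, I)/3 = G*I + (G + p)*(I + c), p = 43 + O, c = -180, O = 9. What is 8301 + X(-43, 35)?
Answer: 16731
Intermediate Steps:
p = 52 (p = 43 + 9 = 52)
X(G, I) = -3*G*I - 3*(-180 + I)*(52 + G) (X(G, I) = -3*(G*I + (G + 52)*(I - 180)) = -3*(G*I + (52 + G)*(-180 + I)) = -3*(G*I + (-180 + I)*(52 + G)) = -3*G*I - 3*(-180 + I)*(52 + G))
8301 + X(-43, 35) = 8301 + (28080 - 156*35 + 540*(-43) - 6*(-43)*35) = 8301 + (28080 - 5460 - 23220 + 9030) = 8301 + 8430 = 16731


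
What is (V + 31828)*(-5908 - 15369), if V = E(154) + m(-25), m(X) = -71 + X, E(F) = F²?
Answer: -1179767096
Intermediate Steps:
V = 23620 (V = 154² + (-71 - 25) = 23716 - 96 = 23620)
(V + 31828)*(-5908 - 15369) = (23620 + 31828)*(-5908 - 15369) = 55448*(-21277) = -1179767096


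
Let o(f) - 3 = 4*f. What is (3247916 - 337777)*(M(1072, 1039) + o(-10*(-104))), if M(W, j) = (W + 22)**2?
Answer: 3495074028861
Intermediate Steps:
o(f) = 3 + 4*f
M(W, j) = (22 + W)**2
(3247916 - 337777)*(M(1072, 1039) + o(-10*(-104))) = (3247916 - 337777)*((22 + 1072)**2 + (3 + 4*(-10*(-104)))) = 2910139*(1094**2 + (3 + 4*1040)) = 2910139*(1196836 + (3 + 4160)) = 2910139*(1196836 + 4163) = 2910139*1200999 = 3495074028861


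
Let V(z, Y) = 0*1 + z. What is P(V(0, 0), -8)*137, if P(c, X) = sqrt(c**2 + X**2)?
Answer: 1096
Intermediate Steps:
V(z, Y) = z (V(z, Y) = 0 + z = z)
P(c, X) = sqrt(X**2 + c**2)
P(V(0, 0), -8)*137 = sqrt((-8)**2 + 0**2)*137 = sqrt(64 + 0)*137 = sqrt(64)*137 = 8*137 = 1096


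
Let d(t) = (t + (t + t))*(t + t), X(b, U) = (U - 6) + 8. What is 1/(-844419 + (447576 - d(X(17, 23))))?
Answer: -1/400593 ≈ -2.4963e-6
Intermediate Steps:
X(b, U) = 2 + U (X(b, U) = (-6 + U) + 8 = 2 + U)
d(t) = 6*t**2 (d(t) = (t + 2*t)*(2*t) = (3*t)*(2*t) = 6*t**2)
1/(-844419 + (447576 - d(X(17, 23)))) = 1/(-844419 + (447576 - 6*(2 + 23)**2)) = 1/(-844419 + (447576 - 6*25**2)) = 1/(-844419 + (447576 - 6*625)) = 1/(-844419 + (447576 - 1*3750)) = 1/(-844419 + (447576 - 3750)) = 1/(-844419 + 443826) = 1/(-400593) = -1/400593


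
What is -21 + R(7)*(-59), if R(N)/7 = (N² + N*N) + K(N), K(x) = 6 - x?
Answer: -40082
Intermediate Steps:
R(N) = 42 - 7*N + 14*N² (R(N) = 7*((N² + N*N) + (6 - N)) = 7*((N² + N²) + (6 - N)) = 7*(2*N² + (6 - N)) = 7*(6 - N + 2*N²) = 42 - 7*N + 14*N²)
-21 + R(7)*(-59) = -21 + (42 - 7*7 + 14*7²)*(-59) = -21 + (42 - 49 + 14*49)*(-59) = -21 + (42 - 49 + 686)*(-59) = -21 + 679*(-59) = -21 - 40061 = -40082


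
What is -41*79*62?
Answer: -200818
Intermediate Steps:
-41*79*62 = -3239*62 = -200818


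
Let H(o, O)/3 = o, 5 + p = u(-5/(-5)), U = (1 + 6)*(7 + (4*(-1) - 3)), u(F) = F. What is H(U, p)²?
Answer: 0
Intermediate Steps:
U = 0 (U = 7*(7 + (-4 - 3)) = 7*(7 - 7) = 7*0 = 0)
p = -4 (p = -5 - 5/(-5) = -5 - 5*(-⅕) = -5 + 1 = -4)
H(o, O) = 3*o
H(U, p)² = (3*0)² = 0² = 0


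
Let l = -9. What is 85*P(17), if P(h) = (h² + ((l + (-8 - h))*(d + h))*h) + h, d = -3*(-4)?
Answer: -1398760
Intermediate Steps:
d = 12
P(h) = h + h² + h*(-17 - h)*(12 + h) (P(h) = (h² + ((-9 + (-8 - h))*(12 + h))*h) + h = (h² + ((-17 - h)*(12 + h))*h) + h = (h² + h*(-17 - h)*(12 + h)) + h = h + h² + h*(-17 - h)*(12 + h))
85*P(17) = 85*(-1*17*(203 + 17² + 28*17)) = 85*(-1*17*(203 + 289 + 476)) = 85*(-1*17*968) = 85*(-16456) = -1398760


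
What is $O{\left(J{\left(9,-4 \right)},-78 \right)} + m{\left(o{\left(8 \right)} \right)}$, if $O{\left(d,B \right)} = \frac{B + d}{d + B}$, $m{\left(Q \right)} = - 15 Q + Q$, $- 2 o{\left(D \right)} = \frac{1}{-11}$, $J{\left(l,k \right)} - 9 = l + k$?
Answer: $\frac{4}{11} \approx 0.36364$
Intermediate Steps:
$J{\left(l,k \right)} = 9 + k + l$ ($J{\left(l,k \right)} = 9 + \left(l + k\right) = 9 + \left(k + l\right) = 9 + k + l$)
$o{\left(D \right)} = \frac{1}{22}$ ($o{\left(D \right)} = - \frac{1}{2 \left(-11\right)} = \left(- \frac{1}{2}\right) \left(- \frac{1}{11}\right) = \frac{1}{22}$)
$m{\left(Q \right)} = - 14 Q$
$O{\left(d,B \right)} = 1$ ($O{\left(d,B \right)} = \frac{B + d}{B + d} = 1$)
$O{\left(J{\left(9,-4 \right)},-78 \right)} + m{\left(o{\left(8 \right)} \right)} = 1 - \frac{7}{11} = \frac{4}{11}$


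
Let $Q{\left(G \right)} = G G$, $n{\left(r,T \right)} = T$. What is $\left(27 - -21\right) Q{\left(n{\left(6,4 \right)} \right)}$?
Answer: $768$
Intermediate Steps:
$Q{\left(G \right)} = G^{2}$
$\left(27 - -21\right) Q{\left(n{\left(6,4 \right)} \right)} = \left(27 - -21\right) 4^{2} = \left(27 + 21\right) 16 = 48 \cdot 16 = 768$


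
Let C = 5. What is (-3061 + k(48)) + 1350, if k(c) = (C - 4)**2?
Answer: -1710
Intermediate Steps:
k(c) = 1 (k(c) = (5 - 4)**2 = 1**2 = 1)
(-3061 + k(48)) + 1350 = (-3061 + 1) + 1350 = -3060 + 1350 = -1710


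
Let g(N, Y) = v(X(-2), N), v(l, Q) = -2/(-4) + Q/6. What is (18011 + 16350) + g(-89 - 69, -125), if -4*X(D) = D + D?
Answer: 206011/6 ≈ 34335.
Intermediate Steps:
X(D) = -D/2 (X(D) = -(D + D)/4 = -D/2)
v(l, Q) = 1/2 + Q/6 (v(l, Q) = -2*(-1/4) + Q*(1/6) = 1/2 + Q/6)
g(N, Y) = 1/2 + N/6
(18011 + 16350) + g(-89 - 69, -125) = (18011 + 16350) + (1/2 + (-89 - 69)/6) = 34361 + (1/2 + (1/6)*(-158)) = 34361 + (1/2 - 79/3) = 34361 - 155/6 = 206011/6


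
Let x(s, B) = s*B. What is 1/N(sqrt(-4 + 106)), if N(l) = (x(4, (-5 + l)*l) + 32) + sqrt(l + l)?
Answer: 1/(440 - 20*sqrt(102) + 2**(3/4)*51**(1/4)) ≈ 0.0041236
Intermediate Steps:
x(s, B) = B*s
N(l) = 32 + sqrt(2)*sqrt(l) + 4*l*(-5 + l) (N(l) = (((-5 + l)*l)*4 + 32) + sqrt(l + l) = ((l*(-5 + l))*4 + 32) + sqrt(2*l) = (4*l*(-5 + l) + 32) + sqrt(2)*sqrt(l) = (32 + 4*l*(-5 + l)) + sqrt(2)*sqrt(l) = 32 + sqrt(2)*sqrt(l) + 4*l*(-5 + l))
1/N(sqrt(-4 + 106)) = 1/(32 + sqrt(2)*sqrt(sqrt(-4 + 106)) + 4*sqrt(-4 + 106)*(-5 + sqrt(-4 + 106))) = 1/(32 + sqrt(2)*sqrt(sqrt(102)) + 4*sqrt(102)*(-5 + sqrt(102))) = 1/(32 + sqrt(2)*102**(1/4) + 4*sqrt(102)*(-5 + sqrt(102))) = 1/(32 + 2**(3/4)*51**(1/4) + 4*sqrt(102)*(-5 + sqrt(102)))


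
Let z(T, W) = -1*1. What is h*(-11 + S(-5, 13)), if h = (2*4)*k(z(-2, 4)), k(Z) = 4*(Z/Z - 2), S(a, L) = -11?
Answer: 704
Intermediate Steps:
z(T, W) = -1
k(Z) = -4 (k(Z) = 4*(1 - 2) = 4*(-1) = -4)
h = -32 (h = (2*4)*(-4) = 8*(-4) = -32)
h*(-11 + S(-5, 13)) = -32*(-11 - 11) = -32*(-22) = 704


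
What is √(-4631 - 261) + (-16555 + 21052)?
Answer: 4497 + 2*I*√1223 ≈ 4497.0 + 69.943*I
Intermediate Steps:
√(-4631 - 261) + (-16555 + 21052) = √(-4892) + 4497 = 2*I*√1223 + 4497 = 4497 + 2*I*√1223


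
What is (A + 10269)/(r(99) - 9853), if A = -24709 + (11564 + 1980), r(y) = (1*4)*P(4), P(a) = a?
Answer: 896/9837 ≈ 0.091085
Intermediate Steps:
r(y) = 16 (r(y) = (1*4)*4 = 4*4 = 16)
A = -11165 (A = -24709 + 13544 = -11165)
(A + 10269)/(r(99) - 9853) = (-11165 + 10269)/(16 - 9853) = -896/(-9837) = -896*(-1/9837) = 896/9837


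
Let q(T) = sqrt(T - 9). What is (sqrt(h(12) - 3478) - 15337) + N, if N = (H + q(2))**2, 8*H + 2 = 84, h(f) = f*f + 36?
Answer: -243823/16 + I*sqrt(3298) + 41*I*sqrt(7)/2 ≈ -15239.0 + 111.67*I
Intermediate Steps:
h(f) = 36 + f**2 (h(f) = f**2 + 36 = 36 + f**2)
q(T) = sqrt(-9 + T)
H = 41/4 (H = -1/4 + (1/8)*84 = -1/4 + 21/2 = 41/4 ≈ 10.250)
N = (41/4 + I*sqrt(7))**2 (N = (41/4 + sqrt(-9 + 2))**2 = (41/4 + sqrt(-7))**2 = (41/4 + I*sqrt(7))**2 ≈ 98.063 + 54.238*I)
(sqrt(h(12) - 3478) - 15337) + N = (sqrt((36 + 12**2) - 3478) - 15337) + (1569/16 + 41*I*sqrt(7)/2) = (sqrt((36 + 144) - 3478) - 15337) + (1569/16 + 41*I*sqrt(7)/2) = (sqrt(180 - 3478) - 15337) + (1569/16 + 41*I*sqrt(7)/2) = (sqrt(-3298) - 15337) + (1569/16 + 41*I*sqrt(7)/2) = (I*sqrt(3298) - 15337) + (1569/16 + 41*I*sqrt(7)/2) = (-15337 + I*sqrt(3298)) + (1569/16 + 41*I*sqrt(7)/2) = -243823/16 + I*sqrt(3298) + 41*I*sqrt(7)/2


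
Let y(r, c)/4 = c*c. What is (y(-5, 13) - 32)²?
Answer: 414736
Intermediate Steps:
y(r, c) = 4*c² (y(r, c) = 4*(c*c) = 4*c²)
(y(-5, 13) - 32)² = (4*13² - 32)² = (4*169 - 32)² = (676 - 32)² = 644² = 414736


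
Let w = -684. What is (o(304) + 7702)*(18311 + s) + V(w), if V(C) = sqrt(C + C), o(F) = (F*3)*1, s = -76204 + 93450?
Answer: 306287998 + 6*I*sqrt(38) ≈ 3.0629e+8 + 36.987*I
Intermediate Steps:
s = 17246
o(F) = 3*F (o(F) = (3*F)*1 = 3*F)
V(C) = sqrt(2)*sqrt(C) (V(C) = sqrt(2*C) = sqrt(2)*sqrt(C))
(o(304) + 7702)*(18311 + s) + V(w) = (3*304 + 7702)*(18311 + 17246) + sqrt(2)*sqrt(-684) = (912 + 7702)*35557 + sqrt(2)*(6*I*sqrt(19)) = 8614*35557 + 6*I*sqrt(38) = 306287998 + 6*I*sqrt(38)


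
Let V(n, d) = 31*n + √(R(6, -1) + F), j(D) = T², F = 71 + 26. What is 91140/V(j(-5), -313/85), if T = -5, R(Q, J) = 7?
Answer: 70633500/600521 - 182280*√26/600521 ≈ 116.07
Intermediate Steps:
F = 97
j(D) = 25 (j(D) = (-5)² = 25)
V(n, d) = 2*√26 + 31*n (V(n, d) = 31*n + √(7 + 97) = 31*n + √104 = 31*n + 2*√26 = 2*√26 + 31*n)
91140/V(j(-5), -313/85) = 91140/(2*√26 + 31*25) = 91140/(2*√26 + 775) = 91140/(775 + 2*√26)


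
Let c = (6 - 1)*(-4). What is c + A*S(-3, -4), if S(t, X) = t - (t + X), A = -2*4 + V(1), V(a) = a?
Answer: -48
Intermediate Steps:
c = -20 (c = 5*(-4) = -20)
A = -7 (A = -2*4 + 1 = -8 + 1 = -7)
S(t, X) = -X (S(t, X) = t - (X + t) = t + (-X - t) = -X)
c + A*S(-3, -4) = -20 - (-7)*(-4) = -20 - 7*4 = -20 - 28 = -48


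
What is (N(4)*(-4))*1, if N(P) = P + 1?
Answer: -20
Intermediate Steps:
N(P) = 1 + P
(N(4)*(-4))*1 = ((1 + 4)*(-4))*1 = (5*(-4))*1 = -20*1 = -20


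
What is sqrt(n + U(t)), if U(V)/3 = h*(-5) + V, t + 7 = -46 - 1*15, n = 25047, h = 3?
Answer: sqrt(24798) ≈ 157.47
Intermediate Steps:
t = -68 (t = -7 + (-46 - 1*15) = -7 + (-46 - 15) = -7 - 61 = -68)
U(V) = -45 + 3*V (U(V) = 3*(3*(-5) + V) = 3*(-15 + V) = -45 + 3*V)
sqrt(n + U(t)) = sqrt(25047 + (-45 + 3*(-68))) = sqrt(25047 + (-45 - 204)) = sqrt(25047 - 249) = sqrt(24798)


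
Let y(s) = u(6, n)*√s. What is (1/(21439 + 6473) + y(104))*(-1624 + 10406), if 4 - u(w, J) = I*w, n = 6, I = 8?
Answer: 4391/13956 - 772816*√26 ≈ -3.9406e+6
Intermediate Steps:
u(w, J) = 4 - 8*w
y(s) = -44*√s (y(s) = (4 - 8*6)*√s = (4 - 48)*√s = -44*√s)
(1/(21439 + 6473) + y(104))*(-1624 + 10406) = (1/(21439 + 6473) - 88*√26)*(-1624 + 10406) = (1/27912 - 88*√26)*8782 = 4391/13956 - 772816*√26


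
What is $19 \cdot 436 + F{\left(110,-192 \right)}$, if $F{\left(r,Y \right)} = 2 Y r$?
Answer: $-33956$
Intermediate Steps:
$F{\left(r,Y \right)} = 2 Y r$
$19 \cdot 436 + F{\left(110,-192 \right)} = 19 \cdot 436 + 2 \left(-192\right) 110 = 8284 - 42240 = -33956$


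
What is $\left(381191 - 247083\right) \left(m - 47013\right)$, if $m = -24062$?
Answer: $-9531726100$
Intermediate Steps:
$\left(381191 - 247083\right) \left(m - 47013\right) = \left(381191 - 247083\right) \left(-24062 - 47013\right) = 134108 \left(-71075\right) = -9531726100$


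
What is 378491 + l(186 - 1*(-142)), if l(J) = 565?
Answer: 379056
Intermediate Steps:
378491 + l(186 - 1*(-142)) = 378491 + 565 = 379056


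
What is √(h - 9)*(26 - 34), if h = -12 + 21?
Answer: 0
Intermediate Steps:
h = 9
√(h - 9)*(26 - 34) = √(9 - 9)*(26 - 34) = √0*(-8) = 0*(-8) = 0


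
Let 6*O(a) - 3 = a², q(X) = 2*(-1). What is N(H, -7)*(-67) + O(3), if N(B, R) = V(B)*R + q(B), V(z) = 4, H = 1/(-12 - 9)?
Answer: 2012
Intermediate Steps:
H = -1/21 (H = 1/(-21) = -1/21 ≈ -0.047619)
q(X) = -2
O(a) = ½ + a²/6
N(B, R) = -2 + 4*R (N(B, R) = 4*R - 2 = -2 + 4*R)
N(H, -7)*(-67) + O(3) = (-2 + 4*(-7))*(-67) + (½ + (⅙)*3²) = (-2 - 28)*(-67) + (½ + (⅙)*9) = -30*(-67) + (½ + 3/2) = 2010 + 2 = 2012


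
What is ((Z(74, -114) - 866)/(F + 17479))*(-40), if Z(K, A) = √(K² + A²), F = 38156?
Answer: 6928/11127 - 16*√4618/11127 ≈ 0.52491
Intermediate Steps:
Z(K, A) = √(A² + K²)
((Z(74, -114) - 866)/(F + 17479))*(-40) = ((√((-114)² + 74²) - 866)/(38156 + 17479))*(-40) = ((√(12996 + 5476) - 866)/55635)*(-40) = ((√18472 - 866)*(1/55635))*(-40) = ((2*√4618 - 866)*(1/55635))*(-40) = ((-866 + 2*√4618)*(1/55635))*(-40) = (-866/55635 + 2*√4618/55635)*(-40) = 6928/11127 - 16*√4618/11127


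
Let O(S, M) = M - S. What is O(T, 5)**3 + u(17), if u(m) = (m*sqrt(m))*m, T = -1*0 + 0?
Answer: 125 + 289*sqrt(17) ≈ 1316.6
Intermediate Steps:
T = 0 (T = 0 + 0 = 0)
u(m) = m**(5/2) (u(m) = m**(3/2)*m = m**(5/2))
O(T, 5)**3 + u(17) = (5 - 1*0)**3 + 17**(5/2) = (5 + 0)**3 + 289*sqrt(17) = 5**3 + 289*sqrt(17) = 125 + 289*sqrt(17)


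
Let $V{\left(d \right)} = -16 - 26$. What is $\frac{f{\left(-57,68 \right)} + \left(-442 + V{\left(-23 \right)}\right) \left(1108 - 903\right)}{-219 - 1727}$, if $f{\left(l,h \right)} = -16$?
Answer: $\frac{49618}{973} \approx 50.995$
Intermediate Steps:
$V{\left(d \right)} = -42$ ($V{\left(d \right)} = -16 - 26 = -42$)
$\frac{f{\left(-57,68 \right)} + \left(-442 + V{\left(-23 \right)}\right) \left(1108 - 903\right)}{-219 - 1727} = \frac{-16 + \left(-442 - 42\right) \left(1108 - 903\right)}{-219 - 1727} = \frac{-16 - 99220}{-1946} = \left(-16 - 99220\right) \left(- \frac{1}{1946}\right) = \left(-99236\right) \left(- \frac{1}{1946}\right) = \frac{49618}{973}$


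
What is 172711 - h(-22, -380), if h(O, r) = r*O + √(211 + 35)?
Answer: 164351 - √246 ≈ 1.6434e+5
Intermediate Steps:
h(O, r) = √246 + O*r (h(O, r) = O*r + √246 = √246 + O*r)
172711 - h(-22, -380) = 172711 - (√246 - 22*(-380)) = 172711 - (√246 + 8360) = 172711 - (8360 + √246) = 172711 + (-8360 - √246) = 164351 - √246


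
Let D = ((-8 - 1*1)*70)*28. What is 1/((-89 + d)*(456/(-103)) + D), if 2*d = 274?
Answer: -103/1838808 ≈ -5.6015e-5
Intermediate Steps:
d = 137 (d = (½)*274 = 137)
D = -17640 (D = ((-8 - 1)*70)*28 = -9*70*28 = -630*28 = -17640)
1/((-89 + d)*(456/(-103)) + D) = 1/((-89 + 137)*(456/(-103)) - 17640) = 1/(48*(456*(-1/103)) - 17640) = 1/(48*(-456/103) - 17640) = 1/(-21888/103 - 17640) = 1/(-1838808/103) = -103/1838808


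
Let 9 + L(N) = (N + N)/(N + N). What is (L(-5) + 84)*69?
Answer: 5244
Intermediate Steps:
L(N) = -8 (L(N) = -9 + (N + N)/(N + N) = -9 + (2*N)/((2*N)) = -9 + (2*N)*(1/(2*N)) = -9 + 1 = -8)
(L(-5) + 84)*69 = (-8 + 84)*69 = 76*69 = 5244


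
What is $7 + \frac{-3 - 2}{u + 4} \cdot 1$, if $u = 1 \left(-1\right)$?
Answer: $\frac{16}{3} \approx 5.3333$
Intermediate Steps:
$u = -1$
$7 + \frac{-3 - 2}{u + 4} \cdot 1 = 7 + \frac{-3 - 2}{-1 + 4} \cdot 1 = 7 + - \frac{5}{3} \cdot 1 = 7 + \left(-5\right) \frac{1}{3} \cdot 1 = 7 - \frac{5}{3} = \frac{16}{3}$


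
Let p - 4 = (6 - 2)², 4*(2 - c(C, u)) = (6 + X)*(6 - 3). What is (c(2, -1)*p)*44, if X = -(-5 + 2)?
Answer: -4180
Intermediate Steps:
X = 3 (X = -1*(-3) = 3)
c(C, u) = -19/4 (c(C, u) = 2 - (6 + 3)*(6 - 3)/4 = 2 - 9*3/4 = 2 - ¼*27 = 2 - 27/4 = -19/4)
p = 20 (p = 4 + (6 - 2)² = 4 + 4² = 4 + 16 = 20)
(c(2, -1)*p)*44 = -19/4*20*44 = -95*44 = -4180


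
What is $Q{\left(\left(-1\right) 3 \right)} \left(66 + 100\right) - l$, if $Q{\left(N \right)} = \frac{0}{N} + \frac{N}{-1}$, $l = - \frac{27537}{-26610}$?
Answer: $\frac{4408081}{8870} \approx 496.97$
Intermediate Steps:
$l = \frac{9179}{8870}$ ($l = \left(-27537\right) \left(- \frac{1}{26610}\right) = \frac{9179}{8870} \approx 1.0348$)
$Q{\left(N \right)} = - N$ ($Q{\left(N \right)} = 0 + N \left(-1\right) = 0 - N = - N$)
$Q{\left(\left(-1\right) 3 \right)} \left(66 + 100\right) - l = - \left(-1\right) 3 \left(66 + 100\right) - \frac{9179}{8870} = \left(-1\right) \left(-3\right) 166 - \frac{9179}{8870} = 3 \cdot 166 - \frac{9179}{8870} = 498 - \frac{9179}{8870} = \frac{4408081}{8870}$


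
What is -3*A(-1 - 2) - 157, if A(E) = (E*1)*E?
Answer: -184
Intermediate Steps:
A(E) = E² (A(E) = E*E = E²)
-3*A(-1 - 2) - 157 = -3*(-1 - 2)² - 157 = -3*(-3)² - 157 = -3*9 - 157 = -27 - 157 = -184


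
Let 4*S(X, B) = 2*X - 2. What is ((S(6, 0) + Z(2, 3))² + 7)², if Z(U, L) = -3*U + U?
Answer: 1369/16 ≈ 85.563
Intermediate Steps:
S(X, B) = -½ + X/2 (S(X, B) = (2*X - 2)/4 = (-2 + 2*X)/4 = -½ + X/2)
Z(U, L) = -2*U
((S(6, 0) + Z(2, 3))² + 7)² = (((-½ + (½)*6) - 2*2)² + 7)² = (((-½ + 3) - 4)² + 7)² = ((5/2 - 4)² + 7)² = ((-3/2)² + 7)² = (9/4 + 7)² = (37/4)² = 1369/16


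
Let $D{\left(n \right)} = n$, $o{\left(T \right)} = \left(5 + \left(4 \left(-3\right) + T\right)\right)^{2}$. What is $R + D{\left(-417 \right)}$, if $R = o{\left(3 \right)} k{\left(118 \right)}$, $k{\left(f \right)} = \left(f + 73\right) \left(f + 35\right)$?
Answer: $467151$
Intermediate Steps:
$o{\left(T \right)} = \left(-7 + T\right)^{2}$ ($o{\left(T \right)} = \left(5 + \left(-12 + T\right)\right)^{2} = \left(-7 + T\right)^{2}$)
$k{\left(f \right)} = \left(35 + f\right) \left(73 + f\right)$ ($k{\left(f \right)} = \left(73 + f\right) \left(35 + f\right) = \left(35 + f\right) \left(73 + f\right)$)
$R = 467568$ ($R = \left(-7 + 3\right)^{2} \left(2555 + 118^{2} + 108 \cdot 118\right) = \left(-4\right)^{2} \left(2555 + 13924 + 12744\right) = 16 \cdot 29223 = 467568$)
$R + D{\left(-417 \right)} = 467568 - 417 = 467151$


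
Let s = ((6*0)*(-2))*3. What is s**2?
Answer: 0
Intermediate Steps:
s = 0 (s = (0*(-2))*3 = 0*3 = 0)
s**2 = 0**2 = 0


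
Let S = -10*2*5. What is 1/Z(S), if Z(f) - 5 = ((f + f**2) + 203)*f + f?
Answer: -1/1010395 ≈ -9.8971e-7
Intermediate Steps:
S = -100 (S = -20*5 = -100)
Z(f) = 5 + f + f*(203 + f + f**2) (Z(f) = 5 + (((f + f**2) + 203)*f + f) = 5 + ((203 + f + f**2)*f + f) = 5 + (f*(203 + f + f**2) + f) = 5 + (f + f*(203 + f + f**2)) = 5 + f + f*(203 + f + f**2))
1/Z(S) = 1/(5 + (-100)**2 + (-100)**3 + 204*(-100)) = 1/(5 + 10000 - 1000000 - 20400) = 1/(-1010395) = -1/1010395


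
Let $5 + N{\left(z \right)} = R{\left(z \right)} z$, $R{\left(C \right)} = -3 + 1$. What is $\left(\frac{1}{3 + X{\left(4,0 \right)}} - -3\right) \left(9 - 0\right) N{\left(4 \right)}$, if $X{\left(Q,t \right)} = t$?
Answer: $-390$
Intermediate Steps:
$R{\left(C \right)} = -2$
$N{\left(z \right)} = -5 - 2 z$
$\left(\frac{1}{3 + X{\left(4,0 \right)}} - -3\right) \left(9 - 0\right) N{\left(4 \right)} = \left(\frac{1}{3 + 0} - -3\right) \left(9 - 0\right) \left(-5 - 8\right) = \left(\frac{1}{3} + 3\right) \left(9 + 0\right) \left(-5 - 8\right) = \left(\frac{1}{3} + 3\right) 9 \left(-13\right) = \frac{10}{3} \cdot 9 \left(-13\right) = 30 \left(-13\right) = -390$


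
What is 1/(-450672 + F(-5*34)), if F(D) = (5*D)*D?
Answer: -1/306172 ≈ -3.2661e-6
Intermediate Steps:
F(D) = 5*D**2
1/(-450672 + F(-5*34)) = 1/(-450672 + 5*(-5*34)**2) = 1/(-450672 + 5*(-170)**2) = 1/(-450672 + 5*28900) = 1/(-450672 + 144500) = 1/(-306172) = -1/306172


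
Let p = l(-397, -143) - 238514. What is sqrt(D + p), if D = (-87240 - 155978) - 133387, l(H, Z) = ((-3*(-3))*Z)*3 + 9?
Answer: I*sqrt(618971) ≈ 786.75*I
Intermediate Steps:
l(H, Z) = 9 + 27*Z (l(H, Z) = (9*Z)*3 + 9 = 27*Z + 9 = 9 + 27*Z)
D = -376605 (D = -243218 - 133387 = -376605)
p = -242366 (p = (9 + 27*(-143)) - 238514 = (9 - 3861) - 238514 = -3852 - 238514 = -242366)
sqrt(D + p) = sqrt(-376605 - 242366) = sqrt(-618971) = I*sqrt(618971)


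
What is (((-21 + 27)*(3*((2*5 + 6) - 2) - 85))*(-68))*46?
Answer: 807024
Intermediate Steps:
(((-21 + 27)*(3*((2*5 + 6) - 2) - 85))*(-68))*46 = ((6*(3*((10 + 6) - 2) - 85))*(-68))*46 = ((6*(3*(16 - 2) - 85))*(-68))*46 = ((6*(3*14 - 85))*(-68))*46 = ((6*(42 - 85))*(-68))*46 = ((6*(-43))*(-68))*46 = -258*(-68)*46 = 17544*46 = 807024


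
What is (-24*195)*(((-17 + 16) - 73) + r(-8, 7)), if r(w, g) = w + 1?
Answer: 379080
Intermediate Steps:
r(w, g) = 1 + w
(-24*195)*(((-17 + 16) - 73) + r(-8, 7)) = (-24*195)*(((-17 + 16) - 73) + (1 - 8)) = -4680*((-1 - 73) - 7) = -4680*(-74 - 7) = -4680*(-81) = 379080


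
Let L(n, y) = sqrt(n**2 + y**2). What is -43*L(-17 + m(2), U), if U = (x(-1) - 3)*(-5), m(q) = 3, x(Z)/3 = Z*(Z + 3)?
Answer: -43*sqrt(2221) ≈ -2026.5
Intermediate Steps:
x(Z) = 3*Z*(3 + Z) (x(Z) = 3*(Z*(Z + 3)) = 3*(Z*(3 + Z)) = 3*Z*(3 + Z))
U = 45 (U = (3*(-1)*(3 - 1) - 3)*(-5) = (3*(-1)*2 - 3)*(-5) = (-6 - 3)*(-5) = -9*(-5) = 45)
-43*L(-17 + m(2), U) = -43*sqrt((-17 + 3)**2 + 45**2) = -43*sqrt((-14)**2 + 2025) = -43*sqrt(196 + 2025) = -43*sqrt(2221)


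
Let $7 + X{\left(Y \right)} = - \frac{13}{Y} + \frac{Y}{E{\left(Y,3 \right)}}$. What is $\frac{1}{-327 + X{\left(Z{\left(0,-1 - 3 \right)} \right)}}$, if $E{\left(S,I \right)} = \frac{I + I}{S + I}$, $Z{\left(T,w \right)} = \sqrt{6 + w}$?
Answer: $- \frac{3003}{1001353} + \frac{54 \sqrt{2}}{1001353} \approx -0.0029227$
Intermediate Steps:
$E{\left(S,I \right)} = \frac{2 I}{I + S}$
$X{\left(Y \right)} = -7 - \frac{13}{Y} + Y \left(\frac{1}{2} + \frac{Y}{6}\right)$ ($X{\left(Y \right)} = -7 + \left(- \frac{13}{Y} + \frac{Y}{2 \cdot 3 \frac{1}{3 + Y}}\right) = -7 + \left(- \frac{13}{Y} + \frac{Y}{6 \frac{1}{3 + Y}}\right) = -7 + \left(- \frac{13}{Y} + Y \left(\frac{1}{2} + \frac{Y}{6}\right)\right) = -7 - \frac{13}{Y} + Y \left(\frac{1}{2} + \frac{Y}{6}\right)$)
$\frac{1}{-327 + X{\left(Z{\left(0,-1 - 3 \right)} \right)}} = \frac{1}{-327 + \frac{-78 + \sqrt{6 - 4} \left(-42 + \sqrt{6 - 4} \left(3 + \sqrt{6 - 4}\right)\right)}{6 \sqrt{6 - 4}}} = \frac{1}{-327 + \frac{-78 + \sqrt{2} \left(-42 + \sqrt{2} \left(3 + \sqrt{2}\right)\right)}{6 \sqrt{2}}} = \frac{1}{-327 + \frac{\frac{\sqrt{2}}{2} \left(-78 + \sqrt{2} \left(-42 + \sqrt{2} \left(3 + \sqrt{2}\right)\right)\right)}{6}} = \frac{1}{-327 + \frac{\sqrt{2} \left(-78 + \sqrt{2} \left(-42 + \sqrt{2} \left(3 + \sqrt{2}\right)\right)\right)}{12}}$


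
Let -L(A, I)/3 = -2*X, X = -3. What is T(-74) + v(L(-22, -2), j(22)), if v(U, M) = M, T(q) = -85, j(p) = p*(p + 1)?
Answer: 421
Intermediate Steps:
j(p) = p*(1 + p)
L(A, I) = -18 (L(A, I) = -(-6)*(-3) = -3*6 = -18)
T(-74) + v(L(-22, -2), j(22)) = -85 + 22*(1 + 22) = -85 + 22*23 = -85 + 506 = 421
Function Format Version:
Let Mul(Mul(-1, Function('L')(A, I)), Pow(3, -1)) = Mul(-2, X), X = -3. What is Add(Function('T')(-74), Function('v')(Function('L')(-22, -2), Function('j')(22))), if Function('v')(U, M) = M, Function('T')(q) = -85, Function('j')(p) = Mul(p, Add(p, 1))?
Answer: 421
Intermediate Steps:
Function('j')(p) = Mul(p, Add(1, p))
Function('L')(A, I) = -18 (Function('L')(A, I) = Mul(-3, Mul(-2, -3)) = Mul(-3, 6) = -18)
Add(Function('T')(-74), Function('v')(Function('L')(-22, -2), Function('j')(22))) = Add(-85, Mul(22, Add(1, 22))) = Add(-85, Mul(22, 23)) = Add(-85, 506) = 421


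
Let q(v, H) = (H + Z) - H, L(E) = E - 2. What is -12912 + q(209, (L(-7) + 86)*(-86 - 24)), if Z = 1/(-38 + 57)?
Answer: -245327/19 ≈ -12912.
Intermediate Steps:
L(E) = -2 + E
Z = 1/19 ≈ 0.052632
q(v, H) = 1/19 (q(v, H) = (H + 1/19) - H = (1/19 + H) - H = 1/19)
-12912 + q(209, (L(-7) + 86)*(-86 - 24)) = -12912 + 1/19 = -245327/19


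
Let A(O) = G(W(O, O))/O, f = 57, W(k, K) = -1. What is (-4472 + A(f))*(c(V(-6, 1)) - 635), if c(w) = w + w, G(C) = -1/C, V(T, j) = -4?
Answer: 163902629/57 ≈ 2.8755e+6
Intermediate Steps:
A(O) = 1/O (A(O) = (-1/(-1))/O = (-1*(-1))/O = 1/O)
c(w) = 2*w
(-4472 + A(f))*(c(V(-6, 1)) - 635) = (-4472 + 1/57)*(2*(-4) - 635) = (-4472 + 1/57)*(-8 - 635) = -254903/57*(-643) = 163902629/57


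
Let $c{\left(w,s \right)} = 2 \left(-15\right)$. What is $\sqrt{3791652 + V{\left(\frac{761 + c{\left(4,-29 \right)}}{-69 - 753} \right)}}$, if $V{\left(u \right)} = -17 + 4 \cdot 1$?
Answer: $\sqrt{3791639} \approx 1947.2$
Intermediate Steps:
$c{\left(w,s \right)} = -30$
$V{\left(u \right)} = -13$ ($V{\left(u \right)} = -17 + 4 = -13$)
$\sqrt{3791652 + V{\left(\frac{761 + c{\left(4,-29 \right)}}{-69 - 753} \right)}} = \sqrt{3791652 - 13} = \sqrt{3791639}$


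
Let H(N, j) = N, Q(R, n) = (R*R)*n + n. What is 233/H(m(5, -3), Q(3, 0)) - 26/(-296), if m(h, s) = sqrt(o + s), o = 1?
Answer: 13/148 - 233*I*sqrt(2)/2 ≈ 0.087838 - 164.76*I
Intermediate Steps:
Q(R, n) = n + n*R**2 (Q(R, n) = R**2*n + n = n*R**2 + n = n + n*R**2)
m(h, s) = sqrt(1 + s)
233/H(m(5, -3), Q(3, 0)) - 26/(-296) = 233/(sqrt(1 - 3)) - 26/(-296) = 233/(sqrt(-2)) - 26*(-1/296) = 233/((I*sqrt(2))) + 13/148 = 233*(-I*sqrt(2)/2) + 13/148 = -233*I*sqrt(2)/2 + 13/148 = 13/148 - 233*I*sqrt(2)/2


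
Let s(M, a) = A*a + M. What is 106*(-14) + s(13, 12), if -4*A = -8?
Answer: -1447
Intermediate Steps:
A = 2 (A = -¼*(-8) = 2)
s(M, a) = M + 2*a (s(M, a) = 2*a + M = M + 2*a)
106*(-14) + s(13, 12) = 106*(-14) + (13 + 2*12) = -1484 + (13 + 24) = -1484 + 37 = -1447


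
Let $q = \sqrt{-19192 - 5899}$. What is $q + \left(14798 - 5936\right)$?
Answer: $8862 + i \sqrt{25091} \approx 8862.0 + 158.4 i$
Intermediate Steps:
$q = i \sqrt{25091}$ ($q = \sqrt{-25091} = i \sqrt{25091} \approx 158.4 i$)
$q + \left(14798 - 5936\right) = i \sqrt{25091} + \left(14798 - 5936\right) = i \sqrt{25091} + 8862 = 8862 + i \sqrt{25091}$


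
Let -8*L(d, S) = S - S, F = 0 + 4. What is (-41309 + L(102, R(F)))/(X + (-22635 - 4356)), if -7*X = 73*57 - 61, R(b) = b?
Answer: 289163/193037 ≈ 1.4980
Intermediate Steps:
F = 4
X = -4100/7 (X = -(73*57 - 61)/7 = -(4161 - 61)/7 = -⅐*4100 = -4100/7 ≈ -585.71)
L(d, S) = 0 (L(d, S) = -(S - S)/8 = -⅛*0 = 0)
(-41309 + L(102, R(F)))/(X + (-22635 - 4356)) = (-41309 + 0)/(-4100/7 + (-22635 - 4356)) = -41309/(-4100/7 - 26991) = -41309/(-193037/7) = -41309*(-7/193037) = 289163/193037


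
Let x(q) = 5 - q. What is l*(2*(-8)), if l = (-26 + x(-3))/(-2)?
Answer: -144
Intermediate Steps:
l = 9 (l = (-26 + (5 - 1*(-3)))/(-2) = (-26 + (5 + 3))*(-½) = (-26 + 8)*(-½) = -18*(-½) = 9)
l*(2*(-8)) = 9*(2*(-8)) = 9*(-16) = -144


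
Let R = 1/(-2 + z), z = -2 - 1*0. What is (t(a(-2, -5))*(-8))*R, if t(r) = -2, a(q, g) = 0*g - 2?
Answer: -4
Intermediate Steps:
a(q, g) = -2 (a(q, g) = 0 - 2 = -2)
z = -2 (z = -2 + 0 = -2)
R = -¼ (R = 1/(-2 - 2) = 1/(-4) = -¼ ≈ -0.25000)
(t(a(-2, -5))*(-8))*R = -2*(-8)*(-¼) = 16*(-¼) = -4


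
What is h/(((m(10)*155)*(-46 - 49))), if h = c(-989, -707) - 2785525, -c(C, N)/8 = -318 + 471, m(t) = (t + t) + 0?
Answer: 146671/15500 ≈ 9.4626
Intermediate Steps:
m(t) = 2*t (m(t) = 2*t + 0 = 2*t)
c(C, N) = -1224 (c(C, N) = -8*(-318 + 471) = -8*153 = -1224)
h = -2786749 (h = -1224 - 2785525 = -2786749)
h/(((m(10)*155)*(-46 - 49))) = -2786749*1/(3100*(-46 - 49)) = -2786749/((20*155)*(-95)) = -2786749/(3100*(-95)) = -2786749/(-294500) = -2786749*(-1/294500) = 146671/15500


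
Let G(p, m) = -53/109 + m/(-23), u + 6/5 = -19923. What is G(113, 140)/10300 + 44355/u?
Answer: -1909445960653/857474474700 ≈ -2.2268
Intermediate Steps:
u = -99621/5 (u = -6/5 - 19923 = -99621/5 ≈ -19924.)
G(p, m) = -53/109 - m/23 (G(p, m) = -53*1/109 + m*(-1/23) = -53/109 - m/23)
G(113, 140)/10300 + 44355/u = (-53/109 - 1/23*140)/10300 + 44355/(-99621/5) = (-53/109 - 140/23)*(1/10300) + 44355*(-5/99621) = -16479/2507*1/10300 - 73925/33207 = -16479/25822100 - 73925/33207 = -1909445960653/857474474700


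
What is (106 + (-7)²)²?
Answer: 24025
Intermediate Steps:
(106 + (-7)²)² = (106 + 49)² = 155² = 24025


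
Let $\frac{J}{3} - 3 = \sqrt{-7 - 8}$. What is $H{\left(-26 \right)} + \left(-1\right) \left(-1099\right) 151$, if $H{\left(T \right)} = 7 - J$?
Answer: $165947 - 3 i \sqrt{15} \approx 1.6595 \cdot 10^{5} - 11.619 i$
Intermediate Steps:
$J = 9 + 3 i \sqrt{15}$ ($J = 9 + 3 \sqrt{-7 - 8} = 9 + 3 \sqrt{-15} = 9 + 3 i \sqrt{15} \approx 9.0 + 11.619 i$)
$H{\left(T \right)} = -2 - 3 i \sqrt{15}$ ($H{\left(T \right)} = 7 - \left(9 + 3 i \sqrt{15}\right) = -2 - 3 i \sqrt{15}$)
$H{\left(-26 \right)} + \left(-1\right) \left(-1099\right) 151 = \left(-2 - 3 i \sqrt{15}\right) + \left(-1\right) \left(-1099\right) 151 = \left(-2 - 3 i \sqrt{15}\right) + 1099 \cdot 151 = \left(-2 - 3 i \sqrt{15}\right) + 165949 = 165947 - 3 i \sqrt{15}$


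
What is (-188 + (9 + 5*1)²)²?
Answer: 64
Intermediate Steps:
(-188 + (9 + 5*1)²)² = (-188 + (9 + 5)²)² = (-188 + 14²)² = (-188 + 196)² = 8² = 64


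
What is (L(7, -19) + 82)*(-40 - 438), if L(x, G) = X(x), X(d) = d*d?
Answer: -62618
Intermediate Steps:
X(d) = d²
L(x, G) = x²
(L(7, -19) + 82)*(-40 - 438) = (7² + 82)*(-40 - 438) = (49 + 82)*(-478) = 131*(-478) = -62618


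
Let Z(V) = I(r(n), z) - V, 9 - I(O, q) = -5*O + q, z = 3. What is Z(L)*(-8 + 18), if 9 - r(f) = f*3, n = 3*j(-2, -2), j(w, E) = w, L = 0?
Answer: 1410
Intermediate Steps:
n = -6 (n = 3*(-2) = -6)
r(f) = 9 - 3*f (r(f) = 9 - f*3 = 9 - 3*f)
I(O, q) = 9 - q + 5*O (I(O, q) = 9 - (-5*O + q) = 9 - (q - 5*O) = 9 + (-q + 5*O) = 9 - q + 5*O)
Z(V) = 141 - V (Z(V) = (9 - 1*3 + 5*(9 - 3*(-6))) - V = (9 - 3 + 5*(9 + 18)) - V = (9 - 3 + 5*27) - V = (9 - 3 + 135) - V = 141 - V)
Z(L)*(-8 + 18) = (141 - 1*0)*(-8 + 18) = (141 + 0)*10 = 141*10 = 1410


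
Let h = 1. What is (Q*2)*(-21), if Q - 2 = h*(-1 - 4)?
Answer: 126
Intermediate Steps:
Q = -3 (Q = 2 + 1*(-1 - 4) = 2 + 1*(-5) = 2 - 5 = -3)
(Q*2)*(-21) = -3*2*(-21) = -6*(-21) = 126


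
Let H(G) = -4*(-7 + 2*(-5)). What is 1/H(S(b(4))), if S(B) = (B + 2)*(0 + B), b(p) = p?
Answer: 1/68 ≈ 0.014706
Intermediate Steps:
S(B) = B*(2 + B) (S(B) = (2 + B)*B = B*(2 + B))
H(G) = 68 (H(G) = -4*(-7 - 10) = -4*(-17) = 68)
1/H(S(b(4))) = 1/68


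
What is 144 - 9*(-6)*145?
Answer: 7974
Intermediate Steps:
144 - 9*(-6)*145 = 144 + 54*145 = 144 + 7830 = 7974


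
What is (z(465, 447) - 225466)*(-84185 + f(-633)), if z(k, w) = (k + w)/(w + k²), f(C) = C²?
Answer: -161061527673260/2257 ≈ -7.1361e+10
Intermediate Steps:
z(k, w) = (k + w)/(w + k²)
(z(465, 447) - 225466)*(-84185 + f(-633)) = ((465 + 447)/(447 + 465²) - 225466)*(-84185 + (-633)²) = (912/(447 + 216225) - 225466)*(-84185 + 400689) = (912/216672 - 225466)*316504 = ((1/216672)*912 - 225466)*316504 = (19/4514 - 225466)*316504 = -1017753505/4514*316504 = -161061527673260/2257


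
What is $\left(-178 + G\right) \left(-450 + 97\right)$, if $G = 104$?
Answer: $26122$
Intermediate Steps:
$\left(-178 + G\right) \left(-450 + 97\right) = \left(-178 + 104\right) \left(-450 + 97\right) = \left(-74\right) \left(-353\right) = 26122$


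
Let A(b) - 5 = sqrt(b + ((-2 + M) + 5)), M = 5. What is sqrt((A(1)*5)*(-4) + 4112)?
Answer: 4*sqrt(247) ≈ 62.865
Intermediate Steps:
A(b) = 5 + sqrt(8 + b) (A(b) = 5 + sqrt(b + ((-2 + 5) + 5)) = 5 + sqrt(b + (3 + 5)) = 5 + sqrt(b + 8) = 5 + sqrt(8 + b))
sqrt((A(1)*5)*(-4) + 4112) = sqrt(((5 + sqrt(8 + 1))*5)*(-4) + 4112) = sqrt(((5 + sqrt(9))*5)*(-4) + 4112) = sqrt(((5 + 3)*5)*(-4) + 4112) = sqrt((8*5)*(-4) + 4112) = sqrt(40*(-4) + 4112) = sqrt(-160 + 4112) = sqrt(3952) = 4*sqrt(247)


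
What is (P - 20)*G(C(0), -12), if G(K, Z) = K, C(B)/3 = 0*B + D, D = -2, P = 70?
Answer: -300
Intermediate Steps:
C(B) = -6 (C(B) = 3*(0*B - 2) = 3*(0 - 2) = 3*(-2) = -6)
(P - 20)*G(C(0), -12) = (70 - 20)*(-6) = 50*(-6) = -300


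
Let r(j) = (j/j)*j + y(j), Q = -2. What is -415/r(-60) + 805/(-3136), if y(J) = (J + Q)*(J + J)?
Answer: -51731/165312 ≈ -0.31293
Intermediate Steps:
y(J) = 2*J*(-2 + J) (y(J) = (J - 2)*(J + J) = (-2 + J)*(2*J) = 2*J*(-2 + J))
r(j) = j + 2*j*(-2 + j) (r(j) = (j/j)*j + 2*j*(-2 + j) = 1*j + 2*j*(-2 + j) = j + 2*j*(-2 + j))
-415/r(-60) + 805/(-3136) = -415*(-1/(60*(-3 + 2*(-60)))) + 805/(-3136) = -415*(-1/(60*(-3 - 120))) + 805*(-1/3136) = -415/((-60*(-123))) - 115/448 = -415/7380 - 115/448 = -415*1/7380 - 115/448 = -83/1476 - 115/448 = -51731/165312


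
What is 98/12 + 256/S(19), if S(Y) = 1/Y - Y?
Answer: -481/90 ≈ -5.3444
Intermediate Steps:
98/12 + 256/S(19) = 98/12 + 256/(1/19 - 1*19) = 98*(1/12) + 256/(1/19 - 19) = 49/6 + 256/(-360/19) = 49/6 + 256*(-19/360) = 49/6 - 608/45 = -481/90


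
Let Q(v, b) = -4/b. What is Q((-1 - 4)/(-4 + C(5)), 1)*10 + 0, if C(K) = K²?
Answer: -40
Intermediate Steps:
Q((-1 - 4)/(-4 + C(5)), 1)*10 + 0 = -4/1*10 + 0 = -4*1*10 + 0 = -4*10 + 0 = -40 + 0 = -40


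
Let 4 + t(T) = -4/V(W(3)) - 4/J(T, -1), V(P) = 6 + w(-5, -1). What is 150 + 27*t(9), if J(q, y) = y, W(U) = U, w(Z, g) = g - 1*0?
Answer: 642/5 ≈ 128.40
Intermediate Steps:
w(Z, g) = g (w(Z, g) = g + 0 = g)
V(P) = 5 (V(P) = 6 - 1 = 5)
t(T) = -4/5 (t(T) = -4 + (-4/5 - 4/(-1)) = -4 + (-4*1/5 - 4*(-1)) = -4 + (-4/5 + 4) = -4 + 16/5 = -4/5)
150 + 27*t(9) = 150 + 27*(-4/5) = 150 - 108/5 = 642/5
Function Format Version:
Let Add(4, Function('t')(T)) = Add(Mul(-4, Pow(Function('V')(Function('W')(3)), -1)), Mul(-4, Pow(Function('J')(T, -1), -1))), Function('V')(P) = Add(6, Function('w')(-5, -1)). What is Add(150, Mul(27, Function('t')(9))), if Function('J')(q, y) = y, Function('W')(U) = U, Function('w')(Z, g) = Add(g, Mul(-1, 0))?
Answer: Rational(642, 5) ≈ 128.40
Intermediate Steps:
Function('w')(Z, g) = g (Function('w')(Z, g) = Add(g, 0) = g)
Function('V')(P) = 5 (Function('V')(P) = Add(6, -1) = 5)
Function('t')(T) = Rational(-4, 5) (Function('t')(T) = Add(-4, Add(Mul(-4, Pow(5, -1)), Mul(-4, Pow(-1, -1)))) = Add(-4, Add(Mul(-4, Rational(1, 5)), Mul(-4, -1))) = Add(-4, Add(Rational(-4, 5), 4)) = Add(-4, Rational(16, 5)) = Rational(-4, 5))
Add(150, Mul(27, Function('t')(9))) = Add(150, Mul(27, Rational(-4, 5))) = Add(150, Rational(-108, 5)) = Rational(642, 5)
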